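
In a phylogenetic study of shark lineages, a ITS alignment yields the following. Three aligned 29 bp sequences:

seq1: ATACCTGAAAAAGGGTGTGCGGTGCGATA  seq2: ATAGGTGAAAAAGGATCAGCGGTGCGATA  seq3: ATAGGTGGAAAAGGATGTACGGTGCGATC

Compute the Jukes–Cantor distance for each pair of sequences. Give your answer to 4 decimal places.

seq1–seq2: 5/29 sites differ → p ≈ 0.172414, d = −0.75 ln(1 − 0.229885) = 0.195912 ≈ 0.1959.
seq1–seq3: 6/29 sites differ → p ≈ 0.206897, d = −0.75 ln(1 − 0.275863) = 0.242081 ≈ 0.2421.
seq2–seq3: 5/29 sites differ → p ≈ 0.172414, d = −0.75 ln(1 − 0.229885) = 0.195912 ≈ 0.1959.

d(seq1,seq2) = 0.1959, d(seq1,seq3) = 0.2421, d(seq2,seq3) = 0.1959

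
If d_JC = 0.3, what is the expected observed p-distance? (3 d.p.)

p = (3/4)(1 − e^(−4d/3)) = 0.75 × (1 − e^(-0.4)) = 0.75 × (1 − 0.670320) = 0.247260.

0.247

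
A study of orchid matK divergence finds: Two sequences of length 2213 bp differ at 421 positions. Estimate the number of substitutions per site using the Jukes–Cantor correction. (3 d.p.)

0.219

p = 421/2213 ≈ 0.190239.
d = −(3/4) ln(1 − 4p/3) = −0.75 ln(1 − 0.253652) = −0.75 ln(0.746348)
  = −0.75 × (-0.292563) = 0.219422 substitutions/site.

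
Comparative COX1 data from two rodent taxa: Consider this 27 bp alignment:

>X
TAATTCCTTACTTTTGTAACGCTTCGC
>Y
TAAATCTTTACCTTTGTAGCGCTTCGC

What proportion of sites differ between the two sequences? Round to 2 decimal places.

The sequences differ at 4 of 27 positions (sites 4, 7, 12, 19).
p = 4/27 = 0.148148… ≈ 0.15 (to 2 d.p.).

0.15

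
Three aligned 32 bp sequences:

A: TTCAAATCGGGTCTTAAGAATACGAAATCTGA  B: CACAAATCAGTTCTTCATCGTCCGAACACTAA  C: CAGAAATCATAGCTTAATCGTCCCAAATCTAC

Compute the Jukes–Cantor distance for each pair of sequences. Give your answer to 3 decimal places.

d(A,B) = 0.520, d(A,C) = 0.657, d(B,C) = 0.353

A–B: 12/32 sites differ → p = 0.375, d = −0.75 ln(1 − 0.5) = 0.519860 ≈ 0.520.
A–C: 14/32 sites differ → p = 0.4375, d = −0.75 ln(1 − 0.583333) = 0.656601 ≈ 0.657.
B–C: 9/32 sites differ → p = 0.28125, d = −0.75 ln(1 − 0.375) = 0.352503 ≈ 0.353.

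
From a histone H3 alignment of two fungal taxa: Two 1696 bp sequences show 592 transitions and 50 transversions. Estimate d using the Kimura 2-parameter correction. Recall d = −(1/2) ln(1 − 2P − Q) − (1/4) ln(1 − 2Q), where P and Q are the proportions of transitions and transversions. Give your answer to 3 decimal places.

0.665

P = 592/1696 ≈ 0.349057 and Q = 50/1696 ≈ 0.029481.
Under the Kimura two-parameter model, d = −½ ln(1 − 2P − Q) − ¼ ln(1 − 2Q).
1 − 2P − Q = 0.272405, giving −½ ln(0.272405) = 0.650233.
1 − 2Q = 0.941038, giving −¼ ln(0.941038) = 0.015193.
d = 0.650233 + 0.015193 = 0.665426.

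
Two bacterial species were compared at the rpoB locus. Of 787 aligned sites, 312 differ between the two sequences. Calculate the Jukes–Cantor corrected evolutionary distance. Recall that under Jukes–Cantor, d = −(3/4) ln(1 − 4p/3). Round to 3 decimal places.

0.564

p = 312/787 ≈ 0.396442.
d = −(3/4) ln(1 − 4p/3) = −0.75 ln(1 − 0.528589) = −0.75 ln(0.471411)
  = −0.75 × (-0.752025) = 0.564019 substitutions/site.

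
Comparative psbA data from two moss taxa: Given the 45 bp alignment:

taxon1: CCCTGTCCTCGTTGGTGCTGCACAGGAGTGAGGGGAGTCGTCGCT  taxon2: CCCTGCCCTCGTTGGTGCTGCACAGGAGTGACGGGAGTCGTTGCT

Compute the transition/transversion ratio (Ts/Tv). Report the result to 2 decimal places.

2.00

Transitions are A↔G and C↔T; transversions are all other mismatches.
Transitions: 2. Transversions: 1.
R = 2/1 = 2.00.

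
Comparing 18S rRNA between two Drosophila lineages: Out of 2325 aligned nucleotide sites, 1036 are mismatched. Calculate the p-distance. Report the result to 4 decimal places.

p = 1036/2325 = 0.445591… ≈ 0.4456 (to 4 d.p.).

0.4456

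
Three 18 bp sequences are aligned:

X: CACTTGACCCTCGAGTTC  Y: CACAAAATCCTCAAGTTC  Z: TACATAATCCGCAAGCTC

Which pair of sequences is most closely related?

Y and Z

X–Y: 5/18 differ, p = 0.278, d = 0.347.
X–Z: 7/18 differ, p = 0.389, d = 0.548.
Y–Z: 4/18 differ, p = 0.222, d = 0.264.
The smallest distance is between Y and Z.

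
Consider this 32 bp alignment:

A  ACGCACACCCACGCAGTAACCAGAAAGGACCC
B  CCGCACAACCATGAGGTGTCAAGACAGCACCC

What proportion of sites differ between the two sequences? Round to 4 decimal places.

The sequences differ at 10 of 32 positions (sites 1, 8, 12, 14, 15, 18, 19, 21, 25, 28).
p = 10/32 = 0.3125.

0.3125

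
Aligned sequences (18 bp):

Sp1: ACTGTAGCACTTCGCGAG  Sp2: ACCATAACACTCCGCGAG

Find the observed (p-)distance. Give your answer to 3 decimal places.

The sequences differ at 4 of 18 positions (sites 3, 4, 7, 12).
p = 4/18 = 0.222222… ≈ 0.222 (to 3 d.p.).

0.222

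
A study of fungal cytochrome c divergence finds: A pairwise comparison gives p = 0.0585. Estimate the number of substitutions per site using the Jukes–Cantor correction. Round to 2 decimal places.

0.06

d = −(3/4) ln(1 − 4p/3) = −0.75 ln(1 − 0.078) = −0.75 ln(0.922)
  = −0.75 × (-0.081210) = 0.060908 substitutions/site.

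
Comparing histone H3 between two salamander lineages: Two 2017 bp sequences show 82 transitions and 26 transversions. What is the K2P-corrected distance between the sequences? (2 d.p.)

P = 82/2017 ≈ 0.040654 and Q = 26/2017 ≈ 0.01289.
Under the Kimura two-parameter model, d = −½ ln(1 − 2P − Q) − ¼ ln(1 − 2Q).
1 − 2P − Q = 0.905802, giving −½ ln(0.905802) = 0.049467.
1 − 2Q = 0.97422, giving −¼ ln(0.97422) = 0.006530.
d = 0.049467 + 0.006530 = 0.055997.

0.06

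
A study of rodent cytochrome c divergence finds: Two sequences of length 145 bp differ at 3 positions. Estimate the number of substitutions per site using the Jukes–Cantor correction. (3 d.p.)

p = 3/145 ≈ 0.02069.
d = −(3/4) ln(1 − 4p/3) = −0.75 ln(1 − 0.027587) = −0.75 ln(0.972413)
  = −0.75 × (-0.027975) = 0.020981 substitutions/site.

0.021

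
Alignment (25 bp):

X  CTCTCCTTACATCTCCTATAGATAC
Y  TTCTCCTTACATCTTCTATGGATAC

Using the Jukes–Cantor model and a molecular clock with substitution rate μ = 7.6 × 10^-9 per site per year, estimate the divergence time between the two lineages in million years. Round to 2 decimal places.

8.60

The sequences differ at 3 of 25 sites (1, 15, 20), so p = 3/25 = 0.12.
d = −(3/4) ln(1 − 4p/3) = −0.75 ln(1 − 0.16) = −0.75 ln(0.84)
  = −0.75 × (-0.174353) = 0.130765 substitutions/site.
Under a molecular clock d = 2μt, so t = d/(2μ) = 0.130765 / (2 × 7.6 × 10^-9) = 8.60 million years.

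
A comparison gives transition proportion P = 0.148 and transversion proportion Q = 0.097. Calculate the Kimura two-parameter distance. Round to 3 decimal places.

0.304

Under the Kimura two-parameter model, d = −½ ln(1 − 2P − Q) − ¼ ln(1 − 2Q).
1 − 2P − Q = 0.607, giving −½ ln(0.607) = 0.249613.
1 − 2Q = 0.806, giving −¼ ln(0.806) = 0.053918.
d = 0.249613 + 0.053918 = 0.303531.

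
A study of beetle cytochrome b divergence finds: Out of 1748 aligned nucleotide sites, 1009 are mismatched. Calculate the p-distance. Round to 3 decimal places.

p = 1009/1748 = 0.577231… ≈ 0.577 (to 3 d.p.).

0.577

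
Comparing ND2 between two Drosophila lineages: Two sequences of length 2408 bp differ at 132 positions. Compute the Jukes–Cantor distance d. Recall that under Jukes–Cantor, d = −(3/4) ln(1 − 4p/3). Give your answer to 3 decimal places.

p = 132/2408 ≈ 0.054817.
d = −(3/4) ln(1 − 4p/3) = −0.75 ln(1 − 0.073089) = −0.75 ln(0.926911)
  = −0.75 × (-0.075898) = 0.056924 substitutions/site.

0.057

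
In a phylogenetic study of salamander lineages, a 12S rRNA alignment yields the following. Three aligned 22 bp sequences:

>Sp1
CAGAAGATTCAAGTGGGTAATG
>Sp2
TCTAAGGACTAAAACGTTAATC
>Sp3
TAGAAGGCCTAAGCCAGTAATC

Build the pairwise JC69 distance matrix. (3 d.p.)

Sp1–Sp2: 12/22 sites differ → p ≈ 0.545455, d = −0.75 ln(1 − 0.727273) = 0.974463 ≈ 0.974.
Sp1–Sp3: 9/22 sites differ → p ≈ 0.409091, d = −0.75 ln(1 − 0.545455) = 0.591344 ≈ 0.591.
Sp2–Sp3: 7/22 sites differ → p ≈ 0.318182, d = −0.75 ln(1 − 0.424243) = 0.414052 ≈ 0.414.

d(Sp1,Sp2) = 0.974, d(Sp1,Sp3) = 0.591, d(Sp2,Sp3) = 0.414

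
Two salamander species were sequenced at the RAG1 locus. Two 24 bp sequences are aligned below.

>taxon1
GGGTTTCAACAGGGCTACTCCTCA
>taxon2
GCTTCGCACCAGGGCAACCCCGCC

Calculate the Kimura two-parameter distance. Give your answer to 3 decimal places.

Of 24 sites, 2 differences are transitions and 7 are transversions, so P = 2/24 ≈ 0.083333 and Q = 7/24 ≈ 0.291667.
Under the Kimura two-parameter model, d = −½ ln(1 − 2P − Q) − ¼ ln(1 − 2Q).
1 − 2P − Q = 0.541667, giving −½ ln(0.541667) = 0.306552.
1 − 2Q = 0.416666, giving −¼ ln(0.416666) = 0.218868.
d = 0.306552 + 0.218868 = 0.525420.

0.525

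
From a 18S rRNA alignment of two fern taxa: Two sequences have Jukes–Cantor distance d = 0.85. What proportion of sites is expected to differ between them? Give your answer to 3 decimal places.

0.509

p = (3/4)(1 − e^(−4d/3)) = 0.75 × (1 − e^(-1.133333)) = 0.75 × (1 − 0.321958) = 0.508532.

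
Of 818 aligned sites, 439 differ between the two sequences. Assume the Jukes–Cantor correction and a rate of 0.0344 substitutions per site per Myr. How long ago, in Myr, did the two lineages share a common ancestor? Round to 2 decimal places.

p = 439/818 ≈ 0.536675.
d = −(3/4) ln(1 − 4p/3) = −0.75 ln(1 − 0.715567) = −0.75 ln(0.284433)
  = −0.75 × (-1.257258) = 0.942944 substitutions/site.
Under a molecular clock d = 2μt, so t = d/(2μ) = 0.942944 / (2 × 0.0344) = 13.71 Myr.

13.71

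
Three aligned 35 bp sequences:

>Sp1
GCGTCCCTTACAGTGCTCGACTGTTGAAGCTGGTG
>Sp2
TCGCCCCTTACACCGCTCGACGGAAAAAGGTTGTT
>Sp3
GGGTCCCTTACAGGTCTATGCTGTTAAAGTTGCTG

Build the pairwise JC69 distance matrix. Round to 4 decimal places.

d(Sp1,Sp2) = 0.4073, d(Sp1,Sp3) = 0.3149, d(Sp2,Sp3) = 0.7053

Sp1–Sp2: 11/35 sites differ → p ≈ 0.314286, d = −0.75 ln(1 − 0.419048) = 0.407315 ≈ 0.4073.
Sp1–Sp3: 9/35 sites differ → p ≈ 0.257143, d = −0.75 ln(1 − 0.342857) = 0.314890 ≈ 0.3149.
Sp2–Sp3: 16/35 sites differ → p ≈ 0.457143, d = −0.75 ln(1 − 0.609524) = 0.705292 ≈ 0.7053.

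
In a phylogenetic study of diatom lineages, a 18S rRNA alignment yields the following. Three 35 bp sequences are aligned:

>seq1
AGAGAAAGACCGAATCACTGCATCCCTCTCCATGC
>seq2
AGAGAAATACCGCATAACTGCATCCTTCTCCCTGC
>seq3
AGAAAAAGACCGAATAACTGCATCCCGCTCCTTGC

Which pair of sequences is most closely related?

seq1–seq2: 5/35 differ, p = 0.143, d = 0.158.
seq1–seq3: 4/35 differ, p = 0.114, d = 0.124.
seq2–seq3: 6/35 differ, p = 0.171, d = 0.195.
The smallest distance is between seq1 and seq3.

seq1 and seq3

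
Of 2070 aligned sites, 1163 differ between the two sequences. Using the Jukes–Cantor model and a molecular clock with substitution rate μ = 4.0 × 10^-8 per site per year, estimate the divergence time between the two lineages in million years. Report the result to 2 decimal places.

12.96

p = 1163/2070 ≈ 0.561836.
d = −(3/4) ln(1 − 4p/3) = −0.75 ln(1 − 0.749115) = −0.75 ln(0.250885)
  = −0.75 × (-1.382761) = 1.037071 substitutions/site.
Under a molecular clock d = 2μt, so t = d/(2μ) = 1.037071 / (2 × 4.0 × 10^-8) = 12.96 million years.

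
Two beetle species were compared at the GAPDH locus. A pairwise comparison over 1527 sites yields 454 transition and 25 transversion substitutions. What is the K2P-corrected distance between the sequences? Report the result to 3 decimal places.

P = 454/1527 ≈ 0.297315 and Q = 25/1527 ≈ 0.016372.
Under the Kimura two-parameter model, d = −½ ln(1 − 2P − Q) − ¼ ln(1 − 2Q).
1 − 2P − Q = 0.388998, giving −½ ln(0.388998) = 0.472091.
1 − 2Q = 0.967256, giving −¼ ln(0.967256) = 0.008323.
d = 0.472091 + 0.008323 = 0.480414.

0.480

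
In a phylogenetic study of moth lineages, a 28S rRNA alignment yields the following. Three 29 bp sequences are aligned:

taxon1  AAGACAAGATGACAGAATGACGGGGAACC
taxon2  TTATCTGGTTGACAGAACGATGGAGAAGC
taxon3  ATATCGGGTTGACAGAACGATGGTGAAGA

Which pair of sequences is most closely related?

taxon1–taxon2: 11/29 differ, p = 0.379, d = 0.529.
taxon1–taxon3: 11/29 differ, p = 0.379, d = 0.529.
taxon2–taxon3: 4/29 differ, p = 0.138, d = 0.152.
The smallest distance is between taxon2 and taxon3.

taxon2 and taxon3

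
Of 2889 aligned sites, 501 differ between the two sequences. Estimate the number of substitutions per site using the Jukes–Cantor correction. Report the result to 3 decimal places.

p = 501/2889 ≈ 0.173416.
d = −(3/4) ln(1 − 4p/3) = −0.75 ln(1 − 0.231221) = −0.75 ln(0.768779)
  = −0.75 × (-0.262952) = 0.197214 substitutions/site.

0.197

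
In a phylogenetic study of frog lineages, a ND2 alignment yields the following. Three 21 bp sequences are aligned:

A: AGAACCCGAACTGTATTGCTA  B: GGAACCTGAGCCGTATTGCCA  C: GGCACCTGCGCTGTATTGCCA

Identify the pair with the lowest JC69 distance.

B and C

A–B: 5/21 differ, p = 0.238, d = 0.286.
A–C: 6/21 differ, p = 0.286, d = 0.360.
B–C: 3/21 differ, p = 0.143, d = 0.158.
The smallest distance is between B and C.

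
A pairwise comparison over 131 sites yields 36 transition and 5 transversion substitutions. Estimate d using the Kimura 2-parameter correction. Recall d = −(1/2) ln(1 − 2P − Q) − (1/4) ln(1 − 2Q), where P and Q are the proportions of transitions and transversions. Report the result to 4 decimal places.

P = 36/131 ≈ 0.274809 and Q = 5/131 ≈ 0.038168.
Under the Kimura two-parameter model, d = −½ ln(1 − 2P − Q) − ¼ ln(1 − 2Q).
1 − 2P − Q = 0.412214, giving −½ ln(0.412214) = 0.443106.
1 − 2Q = 0.923664, giving −¼ ln(0.923664) = 0.019852.
d = 0.443106 + 0.019852 = 0.462958.

0.4630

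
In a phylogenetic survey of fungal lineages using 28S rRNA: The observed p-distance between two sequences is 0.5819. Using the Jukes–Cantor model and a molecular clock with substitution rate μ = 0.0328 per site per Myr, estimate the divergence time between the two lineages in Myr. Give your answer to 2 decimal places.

d = −(3/4) ln(1 − 4p/3) = −0.75 ln(1 − 0.775867) = −0.75 ln(0.224133)
  = −0.75 × (-1.495516) = 1.121637 substitutions/site.
Under a molecular clock d = 2μt, so t = d/(2μ) = 1.121637 / (2 × 0.0328) = 17.10 Myr.

17.10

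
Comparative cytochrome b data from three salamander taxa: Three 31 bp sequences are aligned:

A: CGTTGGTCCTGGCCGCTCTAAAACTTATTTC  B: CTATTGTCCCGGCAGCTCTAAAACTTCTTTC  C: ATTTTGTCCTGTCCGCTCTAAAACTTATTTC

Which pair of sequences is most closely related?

A and C

A–B: 6/31 differ, p = 0.194, d = 0.224.
A–C: 4/31 differ, p = 0.129, d = 0.142.
B–C: 6/31 differ, p = 0.194, d = 0.224.
The smallest distance is between A and C.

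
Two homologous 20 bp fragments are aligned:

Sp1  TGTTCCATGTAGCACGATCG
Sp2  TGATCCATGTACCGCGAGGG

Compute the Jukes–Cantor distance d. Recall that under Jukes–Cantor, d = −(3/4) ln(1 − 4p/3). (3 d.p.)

The sequences differ at 5 of 20 sites (3, 12, 14, 18, 19), so p = 5/20 = 0.25.
d = −(3/4) ln(1 − 4p/3) = −0.75 ln(1 − 0.333333) = −0.75 ln(0.666667)
  = −0.75 × (-0.405465) = 0.304099 substitutions/site.

0.304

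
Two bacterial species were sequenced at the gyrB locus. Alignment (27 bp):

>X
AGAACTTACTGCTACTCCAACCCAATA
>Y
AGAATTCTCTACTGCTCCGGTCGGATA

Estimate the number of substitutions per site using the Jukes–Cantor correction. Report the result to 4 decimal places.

The sequences differ at 10 of 27 sites (5, 7, 8, 11, 14, 19, 20, 21, 23, 24), so p = 10/27 ≈ 0.37037.
d = −(3/4) ln(1 − 4p/3) = −0.75 ln(1 − 0.493827) = −0.75 ln(0.506173)
  = −0.75 × (-0.680877) = 0.510658 substitutions/site.

0.5107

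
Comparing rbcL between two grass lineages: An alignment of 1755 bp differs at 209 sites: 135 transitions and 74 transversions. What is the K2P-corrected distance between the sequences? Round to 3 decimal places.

P = 135/1755 ≈ 0.076923 and Q = 74/1755 ≈ 0.042165.
Under the Kimura two-parameter model, d = −½ ln(1 − 2P − Q) − ¼ ln(1 − 2Q).
1 − 2P − Q = 0.803989, giving −½ ln(0.803989) = 0.109085.
1 − 2Q = 0.91567, giving −¼ ln(0.91567) = 0.022025.
d = 0.109085 + 0.022025 = 0.131110.

0.131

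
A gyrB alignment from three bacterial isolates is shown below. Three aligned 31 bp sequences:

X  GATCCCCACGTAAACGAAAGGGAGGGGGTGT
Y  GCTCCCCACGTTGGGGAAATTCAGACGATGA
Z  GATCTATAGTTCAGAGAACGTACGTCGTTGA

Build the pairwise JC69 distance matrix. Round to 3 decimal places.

X–Y: 12/31 sites differ → p ≈ 0.387097, d = −0.75 ln(1 − 0.516129) = 0.544453 ≈ 0.544.
X–Z: 16/31 sites differ → p ≈ 0.516129, d = −0.75 ln(1 − 0.688172) = 0.873978 ≈ 0.874.
Y–Z: 15/31 sites differ → p ≈ 0.483871, d = −0.75 ln(1 − 0.645161) = 0.777068 ≈ 0.777.

d(X,Y) = 0.544, d(X,Z) = 0.874, d(Y,Z) = 0.777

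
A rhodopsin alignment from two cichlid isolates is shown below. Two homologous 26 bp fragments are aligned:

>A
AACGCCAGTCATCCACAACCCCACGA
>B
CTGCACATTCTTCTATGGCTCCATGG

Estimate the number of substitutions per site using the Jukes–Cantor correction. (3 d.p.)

0.949

The sequences differ at 14 of 26 sites, so p = 14/26 ≈ 0.538462.
d = −(3/4) ln(1 − 4p/3) = −0.75 ln(1 − 0.717949) = −0.75 ln(0.282051)
  = −0.75 × (-1.265667) = 0.949250 substitutions/site.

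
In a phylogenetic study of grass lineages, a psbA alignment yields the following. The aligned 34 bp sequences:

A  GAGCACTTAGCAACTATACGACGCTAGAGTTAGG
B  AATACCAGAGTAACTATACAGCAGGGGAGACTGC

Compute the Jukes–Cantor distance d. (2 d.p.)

0.82

The sequences differ at 17 of 34 sites, so p = 17/34 = 0.5.
d = −(3/4) ln(1 − 4p/3) = −0.75 ln(1 − 0.666667) = −0.75 ln(0.333333)
  = −0.75 × (-1.098613) = 0.823960 substitutions/site.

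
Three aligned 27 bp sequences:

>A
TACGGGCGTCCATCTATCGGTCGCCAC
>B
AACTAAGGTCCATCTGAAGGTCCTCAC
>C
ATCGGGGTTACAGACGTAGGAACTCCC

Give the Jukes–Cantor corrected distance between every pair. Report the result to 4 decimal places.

d(A,B) = 0.5107, d(A,C) = 1.0124, d(B,C) = 0.7704

A–B: 10/27 sites differ → p ≈ 0.37037, d = −0.75 ln(1 − 0.493827) = 0.510658 ≈ 0.5107.
A–C: 15/27 sites differ → p ≈ 0.555556, d = −0.75 ln(1 − 0.740741) = 1.012446 ≈ 1.0124.
B–C: 13/27 sites differ → p ≈ 0.481481, d = −0.75 ln(1 − 0.641975) = 0.770364 ≈ 0.7704.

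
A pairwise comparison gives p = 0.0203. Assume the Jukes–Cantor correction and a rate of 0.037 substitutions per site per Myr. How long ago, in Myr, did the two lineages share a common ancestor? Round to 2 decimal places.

0.28

d = −(3/4) ln(1 − 4p/3) = −0.75 ln(1 − 0.027067) = −0.75 ln(0.972933)
  = −0.75 × (-0.027440) = 0.020580 substitutions/site.
Under a molecular clock d = 2μt, so t = d/(2μ) = 0.020580 / (2 × 0.037) = 0.28 Myr.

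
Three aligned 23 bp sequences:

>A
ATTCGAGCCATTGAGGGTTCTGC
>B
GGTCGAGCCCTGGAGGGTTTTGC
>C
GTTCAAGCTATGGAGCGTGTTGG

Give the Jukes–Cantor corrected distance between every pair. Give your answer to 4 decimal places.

d(A,B) = 0.2567, d(A,C) = 0.4674, d(B,C) = 0.3904

A–B: 5/23 sites differ → p ≈ 0.217391, d = −0.75 ln(1 − 0.289855) = 0.256715 ≈ 0.2567.
A–C: 8/23 sites differ → p ≈ 0.347826, d = −0.75 ln(1 − 0.463768) = 0.467391 ≈ 0.4674.
B–C: 7/23 sites differ → p ≈ 0.304348, d = −0.75 ln(1 − 0.405797) = 0.390401 ≈ 0.3904.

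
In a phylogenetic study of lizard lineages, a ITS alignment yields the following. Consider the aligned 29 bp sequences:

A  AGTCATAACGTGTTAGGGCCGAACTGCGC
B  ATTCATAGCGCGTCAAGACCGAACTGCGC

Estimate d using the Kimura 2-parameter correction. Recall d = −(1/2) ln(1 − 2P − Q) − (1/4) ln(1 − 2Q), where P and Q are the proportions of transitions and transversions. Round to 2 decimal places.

0.26

Of 29 sites, 5 differences are transitions and 1 are transversions, so P = 5/29 ≈ 0.172414 and Q = 1/29 ≈ 0.034483.
Under the Kimura two-parameter model, d = −½ ln(1 − 2P − Q) − ¼ ln(1 − 2Q).
1 − 2P − Q = 0.620689, giving −½ ln(0.620689) = 0.238463.
1 − 2Q = 0.931034, giving −¼ ln(0.931034) = 0.017865.
d = 0.238463 + 0.017865 = 0.256328.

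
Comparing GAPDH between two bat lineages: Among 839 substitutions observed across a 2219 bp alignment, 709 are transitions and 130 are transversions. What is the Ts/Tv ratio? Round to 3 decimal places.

5.454

R = 709/130 = 5.453846… ≈ 5.454 (to 3 d.p.).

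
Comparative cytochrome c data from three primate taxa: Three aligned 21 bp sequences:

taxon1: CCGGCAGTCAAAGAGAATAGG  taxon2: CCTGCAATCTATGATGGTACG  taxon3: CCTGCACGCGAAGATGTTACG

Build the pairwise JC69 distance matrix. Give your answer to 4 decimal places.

taxon1–taxon2: 8/21 sites differ → p ≈ 0.380952, d = −0.75 ln(1 − 0.507936) = 0.531860 ≈ 0.5319.
taxon1–taxon3: 8/21 sites differ → p ≈ 0.380952, d = −0.75 ln(1 − 0.507936) = 0.531860 ≈ 0.5319.
taxon2–taxon3: 5/21 sites differ → p ≈ 0.238095, d = −0.75 ln(1 − 0.31746) = 0.286451 ≈ 0.2865.

d(taxon1,taxon2) = 0.5319, d(taxon1,taxon3) = 0.5319, d(taxon2,taxon3) = 0.2865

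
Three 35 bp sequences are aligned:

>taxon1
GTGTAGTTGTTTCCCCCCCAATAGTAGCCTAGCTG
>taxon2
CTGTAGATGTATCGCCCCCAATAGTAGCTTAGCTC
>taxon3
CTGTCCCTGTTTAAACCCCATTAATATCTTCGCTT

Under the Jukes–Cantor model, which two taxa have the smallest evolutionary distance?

taxon1–taxon2: 6/35 differ, p = 0.171, d = 0.195.
taxon1–taxon3: 13/35 differ, p = 0.371, d = 0.513.
taxon2–taxon3: 12/35 differ, p = 0.343, d = 0.458.
The smallest distance is between taxon1 and taxon2.

taxon1 and taxon2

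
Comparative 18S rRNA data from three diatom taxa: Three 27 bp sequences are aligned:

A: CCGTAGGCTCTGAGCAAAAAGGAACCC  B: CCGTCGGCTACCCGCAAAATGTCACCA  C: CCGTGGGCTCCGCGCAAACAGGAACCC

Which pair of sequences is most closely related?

A–B: 9/27 differ, p = 0.333, d = 0.441.
A–C: 4/27 differ, p = 0.148, d = 0.165.
B–C: 8/27 differ, p = 0.296, d = 0.377.
The smallest distance is between A and C.

A and C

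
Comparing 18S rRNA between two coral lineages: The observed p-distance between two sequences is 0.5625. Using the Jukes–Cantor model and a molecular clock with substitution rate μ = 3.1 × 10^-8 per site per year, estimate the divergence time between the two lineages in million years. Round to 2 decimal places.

16.77

d = −(3/4) ln(1 − 4p/3) = −0.75 ln(1 − 0.75) = −0.75 ln(0.25)
  = −0.75 × (-1.386294) = 1.039721 substitutions/site.
Under a molecular clock d = 2μt, so t = d/(2μ) = 1.039721 / (2 × 3.1 × 10^-8) = 16.77 million years.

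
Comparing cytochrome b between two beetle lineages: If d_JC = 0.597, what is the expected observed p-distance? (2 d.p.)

p = (3/4)(1 − e^(−4d/3)) = 0.75 × (1 − e^(-0.796)) = 0.75 × (1 − 0.451130) = 0.411653.

0.41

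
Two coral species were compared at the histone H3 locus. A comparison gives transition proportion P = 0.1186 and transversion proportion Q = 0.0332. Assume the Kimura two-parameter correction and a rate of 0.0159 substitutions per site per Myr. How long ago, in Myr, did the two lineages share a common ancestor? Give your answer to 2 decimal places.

5.50

Under the Kimura two-parameter model, d = −½ ln(1 − 2P − Q) − ¼ ln(1 − 2Q).
1 − 2P − Q = 0.7296, giving −½ ln(0.7296) = 0.157629.
1 − 2Q = 0.9336, giving −¼ ln(0.9336) = 0.017177.
d = 0.157629 + 0.017177 = 0.174806.
Under a molecular clock d = 2μt, so t = d/(2μ) = 0.174806 / (2 × 0.0159) = 5.50 Myr.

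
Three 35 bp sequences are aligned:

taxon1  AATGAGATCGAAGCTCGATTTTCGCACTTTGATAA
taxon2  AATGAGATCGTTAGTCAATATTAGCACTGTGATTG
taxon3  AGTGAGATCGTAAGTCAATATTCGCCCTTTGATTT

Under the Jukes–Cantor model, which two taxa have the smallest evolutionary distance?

taxon2 and taxon3

taxon1–taxon2: 10/35 differ, p = 0.286, d = 0.360.
taxon1–taxon3: 9/35 differ, p = 0.257, d = 0.315.
taxon2–taxon3: 6/35 differ, p = 0.171, d = 0.195.
The smallest distance is between taxon2 and taxon3.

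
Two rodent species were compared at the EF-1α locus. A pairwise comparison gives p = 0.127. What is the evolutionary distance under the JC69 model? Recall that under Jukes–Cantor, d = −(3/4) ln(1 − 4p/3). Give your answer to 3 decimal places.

d = −(3/4) ln(1 − 4p/3) = −0.75 ln(1 − 0.169333) = −0.75 ln(0.830667)
  = −0.75 × (-0.185526) = 0.139145 substitutions/site.

0.139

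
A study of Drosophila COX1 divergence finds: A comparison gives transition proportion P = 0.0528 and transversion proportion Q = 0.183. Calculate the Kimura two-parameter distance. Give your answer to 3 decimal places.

Under the Kimura two-parameter model, d = −½ ln(1 − 2P − Q) − ¼ ln(1 − 2Q).
1 − 2P − Q = 0.7114, giving −½ ln(0.7114) = 0.170260.
1 − 2Q = 0.634, giving −¼ ln(0.634) = 0.113927.
d = 0.170260 + 0.113927 = 0.284187.

0.284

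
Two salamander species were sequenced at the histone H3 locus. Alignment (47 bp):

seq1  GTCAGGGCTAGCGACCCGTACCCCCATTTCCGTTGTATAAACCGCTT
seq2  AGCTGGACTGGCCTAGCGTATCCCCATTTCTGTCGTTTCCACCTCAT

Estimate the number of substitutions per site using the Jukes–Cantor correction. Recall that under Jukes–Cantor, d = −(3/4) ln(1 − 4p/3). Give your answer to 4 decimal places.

0.4937

The sequences differ at 17 of 47 sites, so p = 17/47 ≈ 0.361702.
d = −(3/4) ln(1 − 4p/3) = −0.75 ln(1 − 0.482269) = −0.75 ln(0.517731)
  = −0.75 × (-0.658299) = 0.493724 substitutions/site.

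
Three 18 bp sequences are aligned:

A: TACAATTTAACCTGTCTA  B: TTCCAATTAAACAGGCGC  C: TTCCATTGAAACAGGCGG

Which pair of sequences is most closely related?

B and C

A–B: 8/18 differ, p = 0.444, d = 0.673.
A–C: 8/18 differ, p = 0.444, d = 0.673.
B–C: 3/18 differ, p = 0.167, d = 0.188.
The smallest distance is between B and C.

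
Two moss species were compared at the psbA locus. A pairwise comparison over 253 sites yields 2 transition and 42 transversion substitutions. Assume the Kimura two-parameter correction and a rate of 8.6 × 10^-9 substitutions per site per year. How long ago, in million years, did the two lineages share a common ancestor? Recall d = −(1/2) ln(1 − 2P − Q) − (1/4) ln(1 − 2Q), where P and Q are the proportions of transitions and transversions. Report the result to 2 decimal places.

11.70

P = 2/253 ≈ 0.007905 and Q = 42/253 ≈ 0.166008.
Under the Kimura two-parameter model, d = −½ ln(1 − 2P − Q) − ¼ ln(1 − 2Q).
1 − 2P − Q = 0.818182, giving −½ ln(0.818182) = 0.100335.
1 − 2Q = 0.667984, giving −¼ ln(0.667984) = 0.100873.
d = 0.100335 + 0.100873 = 0.201208.
Under a molecular clock d = 2μt, so t = d/(2μ) = 0.201208 / (2 × 8.6 × 10^-9) = 11.70 million years.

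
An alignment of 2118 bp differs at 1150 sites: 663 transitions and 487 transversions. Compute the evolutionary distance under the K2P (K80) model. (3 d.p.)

1.123

P = 663/2118 ≈ 0.313031 and Q = 487/2118 ≈ 0.229934.
Under the Kimura two-parameter model, d = −½ ln(1 − 2P − Q) − ¼ ln(1 − 2Q).
1 − 2P − Q = 0.144004, giving −½ ln(0.144004) = 0.968957.
1 − 2Q = 0.540132, giving −¼ ln(0.540132) = 0.153985.
d = 0.968957 + 0.153985 = 1.122942.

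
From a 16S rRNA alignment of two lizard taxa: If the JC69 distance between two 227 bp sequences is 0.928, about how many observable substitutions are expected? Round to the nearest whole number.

Invert JC69: p = (3/4)(1 − e^(−4d/3)) = 0.75 × (1 − e^(-1.237333)) = 0.75 × (1 − 0.290157) = 0.532382.
Expected differing sites = pL ≈ 0.532382 × 227 = 120.850714 ≈ 121.

121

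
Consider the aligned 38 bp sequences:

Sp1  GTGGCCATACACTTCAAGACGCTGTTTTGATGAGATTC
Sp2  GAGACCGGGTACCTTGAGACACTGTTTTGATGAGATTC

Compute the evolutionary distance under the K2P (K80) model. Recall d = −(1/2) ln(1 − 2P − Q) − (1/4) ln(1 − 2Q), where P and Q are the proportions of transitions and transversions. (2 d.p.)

Of 38 sites, 8 differences are transitions and 2 are transversions, so P = 8/38 ≈ 0.210526 and Q = 2/38 ≈ 0.052632.
Under the Kimura two-parameter model, d = −½ ln(1 − 2P − Q) − ¼ ln(1 − 2Q).
1 − 2P − Q = 0.526316, giving −½ ln(0.526316) = 0.320927.
1 − 2Q = 0.894736, giving −¼ ln(0.894736) = 0.027807.
d = 0.320927 + 0.027807 = 0.348734.

0.35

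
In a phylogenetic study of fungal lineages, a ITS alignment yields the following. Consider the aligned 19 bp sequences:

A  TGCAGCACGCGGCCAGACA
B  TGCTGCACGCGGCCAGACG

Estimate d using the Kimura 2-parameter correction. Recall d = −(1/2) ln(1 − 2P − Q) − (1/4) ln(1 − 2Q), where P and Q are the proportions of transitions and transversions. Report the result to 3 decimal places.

0.114

Of 19 sites, 1 differences are transitions and 1 are transversions, so P = 1/19 ≈ 0.052632 and Q = 1/19 ≈ 0.052632.
Under the Kimura two-parameter model, d = −½ ln(1 − 2P − Q) − ¼ ln(1 − 2Q).
1 − 2P − Q = 0.842104, giving −½ ln(0.842104) = 0.085926.
1 − 2Q = 0.894736, giving −¼ ln(0.894736) = 0.027807.
d = 0.085926 + 0.027807 = 0.113733.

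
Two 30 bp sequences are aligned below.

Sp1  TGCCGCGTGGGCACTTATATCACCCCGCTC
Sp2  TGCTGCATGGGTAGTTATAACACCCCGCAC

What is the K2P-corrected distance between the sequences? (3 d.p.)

Of 30 sites, 3 differences are transitions and 3 are transversions, so P = 3/30 = 0.1 and Q = 3/30 = 0.1.
Under the Kimura two-parameter model, d = −½ ln(1 − 2P − Q) − ¼ ln(1 − 2Q).
1 − 2P − Q = 0.7, giving −½ ln(0.7) = 0.178337.
1 − 2Q = 0.8, giving −¼ ln(0.8) = 0.055786.
d = 0.178337 + 0.055786 = 0.234123.

0.234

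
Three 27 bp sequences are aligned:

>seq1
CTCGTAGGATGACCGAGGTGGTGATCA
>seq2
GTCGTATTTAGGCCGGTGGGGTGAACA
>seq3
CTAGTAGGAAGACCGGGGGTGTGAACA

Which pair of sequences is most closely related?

seq1 and seq3

seq1–seq2: 10/27 differ, p = 0.370, d = 0.511.
seq1–seq3: 6/27 differ, p = 0.222, d = 0.264.
seq2–seq3: 8/27 differ, p = 0.296, d = 0.377.
The smallest distance is between seq1 and seq3.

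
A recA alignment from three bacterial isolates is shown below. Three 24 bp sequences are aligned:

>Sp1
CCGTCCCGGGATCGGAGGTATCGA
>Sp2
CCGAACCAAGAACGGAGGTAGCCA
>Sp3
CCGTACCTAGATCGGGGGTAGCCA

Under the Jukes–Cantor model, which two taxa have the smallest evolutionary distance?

Sp1–Sp2: 7/24 differ, p = 0.292, d = 0.369.
Sp1–Sp3: 6/24 differ, p = 0.250, d = 0.304.
Sp2–Sp3: 4/24 differ, p = 0.167, d = 0.188.
The smallest distance is between Sp2 and Sp3.

Sp2 and Sp3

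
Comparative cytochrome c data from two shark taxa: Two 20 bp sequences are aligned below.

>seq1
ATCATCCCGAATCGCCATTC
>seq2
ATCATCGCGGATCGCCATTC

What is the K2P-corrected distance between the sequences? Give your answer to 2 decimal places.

0.11

Of 20 sites, 1 differences are transitions and 1 are transversions, so P = 1/20 = 0.05 and Q = 1/20 = 0.05.
Under the Kimura two-parameter model, d = −½ ln(1 − 2P − Q) − ¼ ln(1 − 2Q).
1 − 2P − Q = 0.85, giving −½ ln(0.85) = 0.081259.
1 − 2Q = 0.9, giving −¼ ln(0.9) = 0.026340.
d = 0.081259 + 0.026340 = 0.107599.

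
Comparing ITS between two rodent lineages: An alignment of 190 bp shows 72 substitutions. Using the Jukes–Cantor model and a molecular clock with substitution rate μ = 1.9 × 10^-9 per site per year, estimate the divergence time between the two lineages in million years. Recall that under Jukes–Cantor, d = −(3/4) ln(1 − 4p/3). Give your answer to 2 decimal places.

p = 72/190 ≈ 0.378947.
d = −(3/4) ln(1 − 4p/3) = −0.75 ln(1 − 0.505263) = −0.75 ln(0.494737)
  = −0.75 × (-0.703729) = 0.527797 substitutions/site.
Under a molecular clock d = 2μt, so t = d/(2μ) = 0.527797 / (2 × 1.9 × 10^-9) = 138.89 million years.

138.89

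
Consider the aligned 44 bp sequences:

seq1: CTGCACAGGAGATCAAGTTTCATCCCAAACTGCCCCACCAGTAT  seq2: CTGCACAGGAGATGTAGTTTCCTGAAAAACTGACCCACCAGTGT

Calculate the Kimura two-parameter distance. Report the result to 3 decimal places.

0.210

Of 44 sites, 1 differences are transitions and 7 are transversions, so P = 1/44 ≈ 0.022727 and Q = 7/44 ≈ 0.159091.
Under the Kimura two-parameter model, d = −½ ln(1 − 2P − Q) − ¼ ln(1 − 2Q).
1 − 2P − Q = 0.795455, giving −½ ln(0.795455) = 0.114421.
1 − 2Q = 0.681818, giving −¼ ln(0.681818) = 0.095748.
d = 0.114421 + 0.095748 = 0.210169.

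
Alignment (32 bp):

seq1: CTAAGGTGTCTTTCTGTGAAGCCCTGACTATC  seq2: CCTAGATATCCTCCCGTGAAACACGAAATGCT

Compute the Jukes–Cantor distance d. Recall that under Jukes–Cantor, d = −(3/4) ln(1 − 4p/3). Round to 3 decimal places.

0.736

The sequences differ at 15 of 32 sites, so p = 15/32 = 0.46875.
d = −(3/4) ln(1 − 4p/3) = −0.75 ln(1 − 0.625) = −0.75 ln(0.375)
  = −0.75 × (-0.980829) = 0.735622 substitutions/site.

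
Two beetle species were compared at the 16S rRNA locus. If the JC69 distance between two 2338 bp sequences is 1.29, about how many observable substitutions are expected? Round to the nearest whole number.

1440

Invert JC69: p = (3/4)(1 − e^(−4d/3)) = 0.75 × (1 − e^(-1.72)) = 0.75 × (1 − 0.179066) = 0.615701.
Expected differing sites = pL ≈ 0.615701 × 2338 = 1439.508938 ≈ 1440.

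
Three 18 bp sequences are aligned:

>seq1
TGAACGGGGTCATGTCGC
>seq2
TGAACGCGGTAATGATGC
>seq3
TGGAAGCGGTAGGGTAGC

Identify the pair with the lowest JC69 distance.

seq1 and seq2

seq1–seq2: 4/18 differ, p = 0.222, d = 0.264.
seq1–seq3: 7/18 differ, p = 0.389, d = 0.548.
seq2–seq3: 6/18 differ, p = 0.333, d = 0.441.
The smallest distance is between seq1 and seq2.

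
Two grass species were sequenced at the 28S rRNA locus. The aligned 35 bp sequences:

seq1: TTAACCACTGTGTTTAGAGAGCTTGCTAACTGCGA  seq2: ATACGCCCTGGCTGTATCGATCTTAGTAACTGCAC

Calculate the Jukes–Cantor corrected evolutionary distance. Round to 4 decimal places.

The sequences differ at 14 of 35 sites, so p = 14/35 = 0.4.
d = −(3/4) ln(1 − 4p/3) = −0.75 ln(1 − 0.533333) = −0.75 ln(0.466667)
  = −0.75 × (-0.762139) = 0.571604 substitutions/site.

0.5716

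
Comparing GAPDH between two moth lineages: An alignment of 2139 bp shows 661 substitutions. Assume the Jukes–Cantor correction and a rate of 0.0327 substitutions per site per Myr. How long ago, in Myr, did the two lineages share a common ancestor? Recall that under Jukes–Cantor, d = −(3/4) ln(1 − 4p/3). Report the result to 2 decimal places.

p = 661/2139 ≈ 0.309023.
d = −(3/4) ln(1 − 4p/3) = −0.75 ln(1 − 0.412031) = −0.75 ln(0.587969)
  = −0.75 × (-0.531081) = 0.398311 substitutions/site.
Under a molecular clock d = 2μt, so t = d/(2μ) = 0.398311 / (2 × 0.0327) = 6.09 Myr.

6.09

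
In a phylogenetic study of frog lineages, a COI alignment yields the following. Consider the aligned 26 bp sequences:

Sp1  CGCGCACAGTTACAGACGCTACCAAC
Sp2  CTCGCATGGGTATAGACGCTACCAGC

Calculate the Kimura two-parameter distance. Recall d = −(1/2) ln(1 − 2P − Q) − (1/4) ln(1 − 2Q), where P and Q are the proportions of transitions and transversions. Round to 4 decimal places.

Of 26 sites, 4 differences are transitions and 2 are transversions, so P = 4/26 ≈ 0.153846 and Q = 2/26 ≈ 0.076923.
Under the Kimura two-parameter model, d = −½ ln(1 − 2P − Q) − ¼ ln(1 − 2Q).
1 − 2P − Q = 0.615385, giving −½ ln(0.615385) = 0.242754.
1 − 2Q = 0.846154, giving −¼ ln(0.846154) = 0.041763.
d = 0.242754 + 0.041763 = 0.284517.

0.2845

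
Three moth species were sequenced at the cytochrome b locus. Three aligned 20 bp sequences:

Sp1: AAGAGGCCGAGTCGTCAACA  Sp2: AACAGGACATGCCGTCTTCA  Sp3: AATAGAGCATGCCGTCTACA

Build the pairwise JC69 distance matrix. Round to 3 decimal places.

d(Sp1,Sp2) = 0.471, d(Sp1,Sp3) = 0.471, d(Sp2,Sp3) = 0.233

Sp1–Sp2: 7/20 sites differ → p = 0.35, d = −0.75 ln(1 − 0.466667) = 0.471457 ≈ 0.471.
Sp1–Sp3: 7/20 sites differ → p = 0.35, d = −0.75 ln(1 − 0.466667) = 0.471457 ≈ 0.471.
Sp2–Sp3: 4/20 sites differ → p = 0.2, d = −0.75 ln(1 − 0.266667) = 0.232617 ≈ 0.233.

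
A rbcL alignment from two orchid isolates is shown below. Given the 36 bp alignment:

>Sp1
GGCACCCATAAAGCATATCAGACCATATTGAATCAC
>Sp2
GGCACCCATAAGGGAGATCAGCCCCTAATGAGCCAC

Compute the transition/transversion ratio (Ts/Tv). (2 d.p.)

0.60

Transitions are A↔G and C↔T; transversions are all other mismatches.
Transitions: 3. Transversions: 5.
R = 3/5 = 0.60.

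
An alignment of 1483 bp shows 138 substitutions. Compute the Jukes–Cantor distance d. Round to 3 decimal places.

0.099

p = 138/1483 ≈ 0.093055.
d = −(3/4) ln(1 − 4p/3) = −0.75 ln(1 − 0.124073) = −0.75 ln(0.875927)
  = −0.75 × (-0.132473) = 0.099355 substitutions/site.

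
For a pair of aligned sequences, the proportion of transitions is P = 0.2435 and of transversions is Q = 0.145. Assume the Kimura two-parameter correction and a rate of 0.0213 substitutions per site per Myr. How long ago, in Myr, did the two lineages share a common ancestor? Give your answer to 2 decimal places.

Under the Kimura two-parameter model, d = −½ ln(1 − 2P − Q) − ¼ ln(1 − 2Q).
1 − 2P − Q = 0.368, giving −½ ln(0.368) = 0.499836.
1 − 2Q = 0.71, giving −¼ ln(0.71) = 0.085623.
d = 0.499836 + 0.085623 = 0.585459.
Under a molecular clock d = 2μt, so t = d/(2μ) = 0.585459 / (2 × 0.0213) = 13.74 Myr.

13.74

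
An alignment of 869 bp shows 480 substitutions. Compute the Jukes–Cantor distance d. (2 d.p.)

p = 480/869 ≈ 0.552359.
d = −(3/4) ln(1 − 4p/3) = −0.75 ln(1 − 0.736479) = −0.75 ln(0.263521)
  = −0.75 × (-1.333622) = 1.000217 substitutions/site.

1.00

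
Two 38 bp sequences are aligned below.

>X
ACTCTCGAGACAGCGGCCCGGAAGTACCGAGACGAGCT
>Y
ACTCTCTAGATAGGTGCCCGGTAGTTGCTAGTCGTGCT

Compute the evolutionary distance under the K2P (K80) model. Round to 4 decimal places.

0.3313

Of 38 sites, 1 differences are transitions and 9 are transversions, so P = 1/38 ≈ 0.026316 and Q = 9/38 ≈ 0.236842.
Under the Kimura two-parameter model, d = −½ ln(1 − 2P − Q) − ¼ ln(1 − 2Q).
1 − 2P − Q = 0.710526, giving −½ ln(0.710526) = 0.170875.
1 − 2Q = 0.526316, giving −¼ ln(0.526316) = 0.160463.
d = 0.170875 + 0.160463 = 0.331338.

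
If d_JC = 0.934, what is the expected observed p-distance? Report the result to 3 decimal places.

0.534

p = (3/4)(1 − e^(−4d/3)) = 0.75 × (1 − e^(-1.245333)) = 0.75 × (1 − 0.287845) = 0.534116.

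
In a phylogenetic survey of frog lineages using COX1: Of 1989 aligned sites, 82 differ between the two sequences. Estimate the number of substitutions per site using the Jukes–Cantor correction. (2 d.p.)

0.04

p = 82/1989 ≈ 0.041227.
d = −(3/4) ln(1 − 4p/3) = −0.75 ln(1 − 0.054969) = −0.75 ln(0.945031)
  = −0.75 × (-0.056538) = 0.042404 substitutions/site.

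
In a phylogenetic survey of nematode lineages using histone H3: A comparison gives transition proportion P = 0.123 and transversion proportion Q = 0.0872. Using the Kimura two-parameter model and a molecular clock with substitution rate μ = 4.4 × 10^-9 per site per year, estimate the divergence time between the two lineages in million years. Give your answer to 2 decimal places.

Under the Kimura two-parameter model, d = −½ ln(1 − 2P − Q) − ¼ ln(1 − 2Q).
1 − 2P − Q = 0.6668, giving −½ ln(0.6668) = 0.202633.
1 − 2Q = 0.8256, giving −¼ ln(0.8256) = 0.047911.
d = 0.202633 + 0.047911 = 0.250544.
Under a molecular clock d = 2μt, so t = d/(2μ) = 0.250544 / (2 × 4.4 × 10^-9) = 28.47 million years.

28.47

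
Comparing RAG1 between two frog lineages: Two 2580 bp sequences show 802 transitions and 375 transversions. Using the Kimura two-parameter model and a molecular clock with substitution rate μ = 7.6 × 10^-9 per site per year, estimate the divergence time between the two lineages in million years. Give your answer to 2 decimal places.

P = 802/2580 ≈ 0.310853 and Q = 375/2580 ≈ 0.145349.
Under the Kimura two-parameter model, d = −½ ln(1 − 2P − Q) − ¼ ln(1 − 2Q).
1 − 2P − Q = 0.232945, giving −½ ln(0.232945) = 0.728476.
1 − 2Q = 0.709302, giving −¼ ln(0.709302) = 0.085868.
d = 0.728476 + 0.085868 = 0.814344.
Under a molecular clock d = 2μt, so t = d/(2μ) = 0.814344 / (2 × 7.6 × 10^-9) = 53.58 million years.

53.58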